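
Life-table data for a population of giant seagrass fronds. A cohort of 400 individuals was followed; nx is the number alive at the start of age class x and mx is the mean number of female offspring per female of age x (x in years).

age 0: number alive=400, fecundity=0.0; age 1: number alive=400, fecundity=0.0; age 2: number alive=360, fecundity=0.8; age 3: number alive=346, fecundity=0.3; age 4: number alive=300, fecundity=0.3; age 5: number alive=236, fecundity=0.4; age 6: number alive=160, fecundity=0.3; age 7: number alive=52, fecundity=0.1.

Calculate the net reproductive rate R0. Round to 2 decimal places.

1.57

lx = nx/n0 = nx/400: 1, 1, 0.9, 0.865, 0.75, 0.59, 0.4, 0.13
lx·mx by age: 0, 0, 0.72, 0.2595, 0.225, 0.236, 0.12, 0.013
R0 = Σ lx·mx = 1.5735 → 1.57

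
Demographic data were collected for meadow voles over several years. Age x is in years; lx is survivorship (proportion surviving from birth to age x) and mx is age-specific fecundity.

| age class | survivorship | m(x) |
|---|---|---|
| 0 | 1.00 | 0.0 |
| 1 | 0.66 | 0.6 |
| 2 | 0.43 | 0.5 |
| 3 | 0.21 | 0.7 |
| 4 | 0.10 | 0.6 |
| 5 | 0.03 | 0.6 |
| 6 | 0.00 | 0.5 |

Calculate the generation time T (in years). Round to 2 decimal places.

1.91

lx·mx: 0, 0.396, 0.215, 0.147, 0.06, 0.018, 0 → R0 = 0.836
x·lx·mx: 0, 0.396, 0.43, 0.441, 0.24, 0.09, 0 → Σ = 1.597
T = 1.597 / 0.836 = 1.910287… → 1.91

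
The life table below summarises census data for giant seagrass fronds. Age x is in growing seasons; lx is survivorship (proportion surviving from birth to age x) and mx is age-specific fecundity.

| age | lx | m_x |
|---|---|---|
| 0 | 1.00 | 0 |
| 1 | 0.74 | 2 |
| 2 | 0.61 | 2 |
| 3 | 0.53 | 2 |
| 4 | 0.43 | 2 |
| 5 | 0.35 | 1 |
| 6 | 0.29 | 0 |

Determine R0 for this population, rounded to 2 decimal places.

lx·mx by age: 0, 1.48, 1.22, 1.06, 0.86, 0.35, 0
R0 = Σ lx·mx = 4.97 → 4.97

4.97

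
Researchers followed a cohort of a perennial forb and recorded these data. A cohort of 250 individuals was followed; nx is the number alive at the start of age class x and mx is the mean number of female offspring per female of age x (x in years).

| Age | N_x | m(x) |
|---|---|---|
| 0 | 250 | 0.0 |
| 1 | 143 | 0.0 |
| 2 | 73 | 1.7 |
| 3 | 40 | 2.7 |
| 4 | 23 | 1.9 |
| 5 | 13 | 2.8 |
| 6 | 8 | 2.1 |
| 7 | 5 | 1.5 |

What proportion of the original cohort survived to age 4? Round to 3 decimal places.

l_4 = n_4/n_0 = 23/250 = 0.092 → 0.092

0.092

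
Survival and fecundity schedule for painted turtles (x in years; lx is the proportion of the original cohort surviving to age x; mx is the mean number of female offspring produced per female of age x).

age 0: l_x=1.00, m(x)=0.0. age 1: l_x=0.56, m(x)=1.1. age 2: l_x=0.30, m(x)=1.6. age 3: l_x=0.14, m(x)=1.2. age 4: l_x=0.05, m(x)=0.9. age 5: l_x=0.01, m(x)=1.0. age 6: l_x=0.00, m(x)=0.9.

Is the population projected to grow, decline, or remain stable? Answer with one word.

R0 = Σ lx·mx = 0 + 0.616 + 0.48 + 0.168 + 0.045 + 0.01 + 0 = 1.319
R0 > 1, so the population is growing.

growing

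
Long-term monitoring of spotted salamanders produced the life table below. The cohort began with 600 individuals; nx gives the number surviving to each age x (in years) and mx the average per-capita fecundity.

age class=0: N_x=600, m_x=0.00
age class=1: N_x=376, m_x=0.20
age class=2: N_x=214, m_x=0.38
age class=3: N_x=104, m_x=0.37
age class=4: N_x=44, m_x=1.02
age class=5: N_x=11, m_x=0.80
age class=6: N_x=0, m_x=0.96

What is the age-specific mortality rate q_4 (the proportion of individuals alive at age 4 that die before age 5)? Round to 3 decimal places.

lx = nx/n0 = nx/600: 1, 0.62667…, 0.35667…, 0.17333…, 0.07333…, 0.01833…, 0
q_4 = (l_4 − l_5) / l_4 = (0.073333… − 0.018333…) / 0.073333…
     = 0.055… / 0.073333… = 0.75… → 0.750

0.750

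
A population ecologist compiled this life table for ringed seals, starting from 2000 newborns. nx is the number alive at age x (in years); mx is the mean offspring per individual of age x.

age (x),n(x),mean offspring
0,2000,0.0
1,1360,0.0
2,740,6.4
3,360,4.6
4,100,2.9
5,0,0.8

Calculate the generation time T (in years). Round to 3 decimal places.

lx = nx/n0 = nx/2000: 1, 0.68, 0.37, 0.18, 0.05, 0
lx·mx: 0, 0, 2.368, 0.828, 0.145, 0 → R0 = 3.341
x·lx·mx: 0, 0, 4.736, 2.484, 0.58, 0 → Σ = 7.8
T = 7.8 / 3.341 = 2.33463… → 2.335

2.335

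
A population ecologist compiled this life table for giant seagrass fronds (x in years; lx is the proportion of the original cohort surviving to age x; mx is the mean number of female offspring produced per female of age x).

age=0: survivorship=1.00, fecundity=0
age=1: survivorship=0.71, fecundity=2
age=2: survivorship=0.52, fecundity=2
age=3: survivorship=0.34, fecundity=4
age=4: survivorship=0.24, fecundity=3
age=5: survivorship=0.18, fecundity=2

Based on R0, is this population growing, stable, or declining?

growing

R0 = Σ lx·mx = 0 + 1.42 + 1.04 + 1.36 + 0.72 + 0.36 = 4.9
R0 > 1, so the population is growing.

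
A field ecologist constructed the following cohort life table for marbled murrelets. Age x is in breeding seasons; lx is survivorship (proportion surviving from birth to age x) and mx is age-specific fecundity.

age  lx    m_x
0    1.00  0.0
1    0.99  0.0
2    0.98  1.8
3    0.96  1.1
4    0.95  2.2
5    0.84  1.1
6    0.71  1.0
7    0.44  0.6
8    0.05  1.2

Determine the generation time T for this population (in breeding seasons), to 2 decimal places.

lx·mx: 0, 0, 1.764, 1.056, 2.09, 0.924, 0.71, 0.264, 0.06 → R0 = 6.868
x·lx·mx: 0, 0, 3.528, 3.168, 8.36, 4.62, 4.26, 1.848, 0.48 → Σ = 26.264
T = 26.264 / 6.868 = 3.824112… → 3.82

3.82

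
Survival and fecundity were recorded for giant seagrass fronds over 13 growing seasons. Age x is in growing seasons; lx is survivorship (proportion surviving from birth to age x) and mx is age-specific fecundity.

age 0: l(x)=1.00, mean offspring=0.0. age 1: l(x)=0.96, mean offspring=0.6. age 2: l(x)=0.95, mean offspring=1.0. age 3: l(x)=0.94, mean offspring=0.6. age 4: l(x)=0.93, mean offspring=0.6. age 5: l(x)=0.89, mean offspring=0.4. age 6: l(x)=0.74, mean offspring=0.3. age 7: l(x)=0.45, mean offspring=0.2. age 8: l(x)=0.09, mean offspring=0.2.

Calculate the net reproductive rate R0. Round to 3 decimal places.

lx·mx by age: 0, 0.576, 0.95, 0.564, 0.558, 0.356, 0.222, 0.09, 0.018
R0 = Σ lx·mx = 3.334 → 3.334

3.334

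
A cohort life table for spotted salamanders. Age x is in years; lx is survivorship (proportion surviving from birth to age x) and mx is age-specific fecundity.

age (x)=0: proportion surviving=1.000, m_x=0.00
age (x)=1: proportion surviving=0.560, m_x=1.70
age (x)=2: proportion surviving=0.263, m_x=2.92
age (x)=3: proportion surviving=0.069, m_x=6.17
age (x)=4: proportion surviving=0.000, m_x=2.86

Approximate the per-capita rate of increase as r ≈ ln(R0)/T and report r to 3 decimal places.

0.435

R0 = Σ lx·mx = 0 + 0.952 + 0.76796 + 0.42573 + 0 = 2.14569
Σ x·lx·mx = 3.76511; T = 3.76511/2.14569 = 1.75473…
r ≈ ln(R0)/T = ln(2.14569)/1.75473… = 0.43509… → 0.435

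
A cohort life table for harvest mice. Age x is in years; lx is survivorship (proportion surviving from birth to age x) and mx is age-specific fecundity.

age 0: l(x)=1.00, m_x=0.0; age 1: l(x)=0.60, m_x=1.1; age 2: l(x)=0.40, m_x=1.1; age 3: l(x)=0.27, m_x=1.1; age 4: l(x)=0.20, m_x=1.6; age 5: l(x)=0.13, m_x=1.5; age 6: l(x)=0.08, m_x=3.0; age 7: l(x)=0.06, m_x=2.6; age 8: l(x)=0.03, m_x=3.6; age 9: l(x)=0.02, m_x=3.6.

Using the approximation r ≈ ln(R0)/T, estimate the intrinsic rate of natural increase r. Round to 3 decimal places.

0.260

R0 = Σ lx·mx = 0 + 0.66 + 0.44 + 0.297 + 0.32 + 0.195 + 0.24 + 0.156 + 0.108 + 0.072 = 2.488
Σ x·lx·mx = 8.73; T = 8.73/2.488 = 3.50884…
r ≈ ln(R0)/T = ln(2.488)/3.50884… = 0.25977… → 0.260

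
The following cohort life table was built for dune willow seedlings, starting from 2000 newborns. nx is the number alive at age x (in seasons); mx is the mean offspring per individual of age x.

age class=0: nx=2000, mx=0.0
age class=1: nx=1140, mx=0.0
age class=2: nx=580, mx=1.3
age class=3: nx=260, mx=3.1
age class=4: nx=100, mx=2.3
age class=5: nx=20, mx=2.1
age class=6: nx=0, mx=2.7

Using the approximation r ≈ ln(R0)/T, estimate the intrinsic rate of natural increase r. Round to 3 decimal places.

-0.032

lx = nx/n0 = nx/2000: 1, 0.57, 0.29, 0.13, 0.05, 0.01, 0
R0 = Σ lx·mx = 0 + 0 + 0.377 + 0.403 + 0.115 + 0.021 + 0 = 0.916
Σ x·lx·mx = 2.528; T = 2.528/0.916 = 2.75983…
r ≈ ln(R0)/T = ln(0.916)/2.75983… = -0.03179… → -0.032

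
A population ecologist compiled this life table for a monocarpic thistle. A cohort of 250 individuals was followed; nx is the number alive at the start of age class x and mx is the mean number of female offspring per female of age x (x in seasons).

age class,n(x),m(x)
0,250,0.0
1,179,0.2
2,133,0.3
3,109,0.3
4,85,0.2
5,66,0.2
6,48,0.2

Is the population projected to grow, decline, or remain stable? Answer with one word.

lx = nx/n0 = nx/250: 1, 0.716, 0.532, 0.436, 0.34, 0.264, 0.192
R0 = Σ lx·mx = 0 + 0.1432 + 0.1596 + 0.1308 + 0.068 + 0.0528 + 0.0384 = 0.5928
R0 < 1, so the population is declining.

declining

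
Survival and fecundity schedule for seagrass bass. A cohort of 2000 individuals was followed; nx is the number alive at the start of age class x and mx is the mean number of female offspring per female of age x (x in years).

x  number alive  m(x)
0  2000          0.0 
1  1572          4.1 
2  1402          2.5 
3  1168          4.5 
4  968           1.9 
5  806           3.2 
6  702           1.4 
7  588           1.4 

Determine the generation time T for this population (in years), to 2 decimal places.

2.85

lx = nx/n0 = nx/2000: 1, 0.786, 0.701, 0.584, 0.484, 0.403, 0.351, 0.294
lx·mx: 0, 3.2226, 1.7525, 2.628, 0.9196, 1.2896, 0.4914, 0.4116 → R0 = 10.7153
x·lx·mx: 0, 3.2226, 3.505, 7.884, 3.6784, 6.448, 2.9484, 2.8812 → Σ = 30.5676
T = 30.5676 / 10.7153 = 2.852706… → 2.85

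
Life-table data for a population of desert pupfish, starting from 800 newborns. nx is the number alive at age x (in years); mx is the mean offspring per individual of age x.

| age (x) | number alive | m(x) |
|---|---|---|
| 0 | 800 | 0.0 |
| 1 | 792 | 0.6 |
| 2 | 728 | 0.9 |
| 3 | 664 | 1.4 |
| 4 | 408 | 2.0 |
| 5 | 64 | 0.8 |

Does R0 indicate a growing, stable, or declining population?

lx = nx/n0 = nx/800: 1, 0.99, 0.91, 0.83, 0.51, 0.08
R0 = Σ lx·mx = 0 + 0.594 + 0.819 + 1.162 + 1.02 + 0.064 = 3.659
R0 > 1, so the population is growing.

growing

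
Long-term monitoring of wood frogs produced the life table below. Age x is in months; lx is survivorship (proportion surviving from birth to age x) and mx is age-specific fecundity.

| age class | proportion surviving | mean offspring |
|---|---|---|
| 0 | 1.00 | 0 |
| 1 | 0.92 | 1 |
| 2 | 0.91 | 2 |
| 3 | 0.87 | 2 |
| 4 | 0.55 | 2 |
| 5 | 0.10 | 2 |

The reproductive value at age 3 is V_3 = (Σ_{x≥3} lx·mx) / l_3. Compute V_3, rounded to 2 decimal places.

lx·mx for x ≥ 3: 1.74, 1.1, 0.2 → sum = 3.04
V_3 = 3.04 / l_3 = 3.04 / 0.87 = 3.494253… → 3.49

3.49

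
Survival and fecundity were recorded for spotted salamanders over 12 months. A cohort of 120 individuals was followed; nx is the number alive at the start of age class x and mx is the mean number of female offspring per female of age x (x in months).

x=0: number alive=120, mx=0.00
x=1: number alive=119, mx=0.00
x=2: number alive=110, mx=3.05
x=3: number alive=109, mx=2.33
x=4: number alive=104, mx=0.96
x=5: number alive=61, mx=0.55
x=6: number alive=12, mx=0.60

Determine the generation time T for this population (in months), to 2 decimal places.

2.80

lx = nx/n0 = nx/120: 1, 0.99167…, 0.91667…, 0.90833…, 0.86667…, 0.50833…, 0.1
lx·mx: 0, 0, 2.795833…, 2.116417…, 0.832…, 0.279583…, 0.06 → R0 = 6.083833…
x·lx·mx: 0, 0, 5.591667…, 6.34925…, 3.328…, 1.397917…, 0.36 → Σ = 17.026833…
T = 17.026833… / 6.083833… = 2.798701… → 2.80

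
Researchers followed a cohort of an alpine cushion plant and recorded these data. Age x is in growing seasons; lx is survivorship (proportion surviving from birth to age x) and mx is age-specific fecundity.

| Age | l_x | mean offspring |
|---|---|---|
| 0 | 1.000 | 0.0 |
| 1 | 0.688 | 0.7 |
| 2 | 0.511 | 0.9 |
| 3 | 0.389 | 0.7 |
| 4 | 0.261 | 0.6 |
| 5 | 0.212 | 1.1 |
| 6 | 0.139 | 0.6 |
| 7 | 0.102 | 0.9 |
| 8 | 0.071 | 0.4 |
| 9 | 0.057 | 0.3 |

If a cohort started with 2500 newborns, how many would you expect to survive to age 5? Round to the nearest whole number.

Expected survivors = N0 · l_5 = 2500 × 0.212 = 530 → 530

530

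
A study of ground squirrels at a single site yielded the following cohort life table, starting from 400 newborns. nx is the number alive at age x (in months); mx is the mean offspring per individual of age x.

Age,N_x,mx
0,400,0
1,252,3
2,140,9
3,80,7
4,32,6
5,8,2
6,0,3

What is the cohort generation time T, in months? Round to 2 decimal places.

2.08

lx = nx/n0 = nx/400: 1, 0.63, 0.35, 0.2, 0.08, 0.02, 0
lx·mx: 0, 1.89, 3.15, 1.4, 0.48, 0.04, 0 → R0 = 6.96
x·lx·mx: 0, 1.89, 6.3, 4.2, 1.92, 0.2, 0 → Σ = 14.51
T = 14.51 / 6.96 = 2.08477… → 2.08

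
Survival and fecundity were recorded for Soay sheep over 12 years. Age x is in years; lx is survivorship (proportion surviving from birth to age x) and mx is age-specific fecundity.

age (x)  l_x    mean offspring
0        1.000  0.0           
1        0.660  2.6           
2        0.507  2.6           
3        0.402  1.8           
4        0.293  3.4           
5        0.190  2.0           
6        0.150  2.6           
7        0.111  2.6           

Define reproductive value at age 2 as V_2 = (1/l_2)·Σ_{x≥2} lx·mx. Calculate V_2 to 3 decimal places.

lx·mx for x ≥ 2: 1.3182, 0.7236, 0.9962, 0.38, 0.39, 0.2886 → sum = 4.0966
V_2 = 4.0966 / l_2 = 4.0966 / 0.507 = 8.080079… → 8.080

8.080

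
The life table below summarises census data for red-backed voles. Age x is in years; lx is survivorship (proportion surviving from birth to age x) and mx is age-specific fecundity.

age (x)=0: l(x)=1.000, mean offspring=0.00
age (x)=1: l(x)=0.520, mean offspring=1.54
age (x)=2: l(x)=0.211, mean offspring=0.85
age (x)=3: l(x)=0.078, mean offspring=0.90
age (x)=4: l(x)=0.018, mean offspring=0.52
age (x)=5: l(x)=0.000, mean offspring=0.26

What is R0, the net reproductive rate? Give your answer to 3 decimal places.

1.060

lx·mx by age: 0, 0.8008, 0.17935, 0.0702, 0.00936, 0
R0 = Σ lx·mx = 1.05971 → 1.060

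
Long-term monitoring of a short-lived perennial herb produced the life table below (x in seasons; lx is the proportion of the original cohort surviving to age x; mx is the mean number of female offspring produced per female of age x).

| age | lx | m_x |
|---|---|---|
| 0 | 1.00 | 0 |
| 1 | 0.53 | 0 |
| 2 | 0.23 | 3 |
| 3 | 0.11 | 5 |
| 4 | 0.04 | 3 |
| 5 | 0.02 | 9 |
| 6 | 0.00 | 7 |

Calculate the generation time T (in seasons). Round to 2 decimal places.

2.86

lx·mx: 0, 0, 0.69, 0.55, 0.12, 0.18, 0 → R0 = 1.54
x·lx·mx: 0, 0, 1.38, 1.65, 0.48, 0.9, 0 → Σ = 4.41
T = 4.41 / 1.54 = 2.863636… → 2.86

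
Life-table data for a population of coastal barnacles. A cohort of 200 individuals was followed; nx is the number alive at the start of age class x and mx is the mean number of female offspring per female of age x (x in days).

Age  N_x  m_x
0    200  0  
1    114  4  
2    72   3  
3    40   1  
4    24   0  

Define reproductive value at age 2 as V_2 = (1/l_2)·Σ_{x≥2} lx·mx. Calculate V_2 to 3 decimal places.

lx = nx/n0 = nx/200: 1, 0.57, 0.36, 0.2, 0.12
lx·mx for x ≥ 2: 1.08, 0.2, 0 → sum = 1.28
V_2 = 1.28 / l_2 = 1.28 / 0.36 = 3.555556… → 3.556

3.556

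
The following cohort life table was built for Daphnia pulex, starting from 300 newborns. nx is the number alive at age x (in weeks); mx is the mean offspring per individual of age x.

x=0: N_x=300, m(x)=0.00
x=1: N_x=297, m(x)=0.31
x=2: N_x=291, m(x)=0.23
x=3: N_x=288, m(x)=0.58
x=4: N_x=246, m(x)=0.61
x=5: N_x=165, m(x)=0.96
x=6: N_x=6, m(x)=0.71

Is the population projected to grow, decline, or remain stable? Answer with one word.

growing

lx = nx/n0 = nx/300: 1, 0.99, 0.97, 0.96, 0.82, 0.55, 0.02
R0 = Σ lx·mx = 0 + 0.3069 + 0.2231 + 0.5568 + 0.5002 + 0.528 + 0.0142 = 2.1292
R0 > 1, so the population is growing.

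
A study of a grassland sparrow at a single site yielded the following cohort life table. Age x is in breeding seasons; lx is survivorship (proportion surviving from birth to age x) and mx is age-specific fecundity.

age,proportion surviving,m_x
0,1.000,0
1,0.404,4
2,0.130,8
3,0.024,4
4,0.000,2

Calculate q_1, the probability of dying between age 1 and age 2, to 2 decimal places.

q_1 = (l_1 − l_2) / l_1 = (0.404 − 0.13) / 0.404
     = 0.274 / 0.404 = 0.678218… → 0.68

0.68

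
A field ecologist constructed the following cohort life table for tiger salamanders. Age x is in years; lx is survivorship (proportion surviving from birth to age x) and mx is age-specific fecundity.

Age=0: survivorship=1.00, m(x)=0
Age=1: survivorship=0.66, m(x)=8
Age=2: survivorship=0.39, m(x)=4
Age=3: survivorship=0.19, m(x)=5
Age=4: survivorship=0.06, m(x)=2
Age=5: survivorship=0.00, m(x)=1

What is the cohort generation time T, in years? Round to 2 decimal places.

1.48

lx·mx: 0, 5.28, 1.56, 0.95, 0.12, 0 → R0 = 7.91
x·lx·mx: 0, 5.28, 3.12, 2.85, 0.48, 0 → Σ = 11.73
T = 11.73 / 7.91 = 1.482933… → 1.48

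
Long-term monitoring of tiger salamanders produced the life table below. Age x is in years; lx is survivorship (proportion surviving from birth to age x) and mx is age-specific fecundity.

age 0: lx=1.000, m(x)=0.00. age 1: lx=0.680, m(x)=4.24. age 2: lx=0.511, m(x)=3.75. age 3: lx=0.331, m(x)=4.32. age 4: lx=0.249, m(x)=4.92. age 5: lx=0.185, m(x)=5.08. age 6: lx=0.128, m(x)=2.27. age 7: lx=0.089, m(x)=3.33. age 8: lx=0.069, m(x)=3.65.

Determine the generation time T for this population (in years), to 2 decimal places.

2.86

lx·mx: 0, 2.8832, 1.91625, 1.42992, 1.22508, 0.9398, 0.29056, 0.29637, 0.25185 → R0 = 9.23303
x·lx·mx: 0, 2.8832, 3.8325, 4.28976, 4.90032, 4.699, 1.74336, 2.07459, 2.0148 → Σ = 26.43753
T = 26.43753 / 9.23303 = 2.863364… → 2.86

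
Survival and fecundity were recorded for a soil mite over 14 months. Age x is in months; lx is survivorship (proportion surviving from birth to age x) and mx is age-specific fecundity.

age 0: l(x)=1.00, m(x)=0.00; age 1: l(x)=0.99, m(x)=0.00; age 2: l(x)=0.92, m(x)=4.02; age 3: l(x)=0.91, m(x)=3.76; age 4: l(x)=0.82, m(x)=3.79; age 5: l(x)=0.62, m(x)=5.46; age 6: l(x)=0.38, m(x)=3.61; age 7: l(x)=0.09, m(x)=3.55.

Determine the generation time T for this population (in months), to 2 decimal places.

3.76

lx·mx: 0, 0, 3.6984, 3.4216, 3.1078, 3.3852, 1.3718, 0.3195 → R0 = 15.3043
x·lx·mx: 0, 0, 7.3968, 10.2648, 12.4312, 16.926, 8.2308, 2.2365 → Σ = 57.4861
T = 57.4861 / 15.3043 = 3.756206… → 3.76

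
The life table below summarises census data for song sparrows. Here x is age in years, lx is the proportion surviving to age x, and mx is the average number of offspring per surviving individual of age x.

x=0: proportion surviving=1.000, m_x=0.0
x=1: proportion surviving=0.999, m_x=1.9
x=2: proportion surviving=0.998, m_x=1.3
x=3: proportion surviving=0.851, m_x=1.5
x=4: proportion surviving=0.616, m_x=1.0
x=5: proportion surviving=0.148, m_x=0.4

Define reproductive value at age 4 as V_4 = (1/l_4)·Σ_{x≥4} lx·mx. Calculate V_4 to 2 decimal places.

1.10

lx·mx for x ≥ 4: 0.616, 0.0592 → sum = 0.6752
V_4 = 0.6752 / l_4 = 0.6752 / 0.616 = 1.096104… → 1.10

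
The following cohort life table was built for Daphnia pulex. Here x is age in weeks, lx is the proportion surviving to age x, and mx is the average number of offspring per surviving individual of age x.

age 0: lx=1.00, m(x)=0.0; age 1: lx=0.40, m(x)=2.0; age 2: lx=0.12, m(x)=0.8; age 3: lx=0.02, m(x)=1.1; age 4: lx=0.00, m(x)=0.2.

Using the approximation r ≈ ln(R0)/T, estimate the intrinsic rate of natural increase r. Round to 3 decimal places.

R0 = Σ lx·mx = 0 + 0.8 + 0.096 + 0.022 + 0 = 0.918
Σ x·lx·mx = 1.058; T = 1.058/0.918 = 1.15251…
r ≈ ln(R0)/T = ln(0.918)/1.15251… = -0.07424… → -0.074

-0.074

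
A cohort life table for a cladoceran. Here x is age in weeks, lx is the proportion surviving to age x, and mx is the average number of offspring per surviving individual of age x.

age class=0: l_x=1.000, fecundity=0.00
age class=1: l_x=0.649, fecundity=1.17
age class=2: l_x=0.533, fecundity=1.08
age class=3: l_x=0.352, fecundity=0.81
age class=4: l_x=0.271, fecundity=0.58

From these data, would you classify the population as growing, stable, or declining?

growing

R0 = Σ lx·mx = 0 + 0.75933 + 0.57564 + 0.28512 + 0.15718 = 1.77727
R0 > 1, so the population is growing.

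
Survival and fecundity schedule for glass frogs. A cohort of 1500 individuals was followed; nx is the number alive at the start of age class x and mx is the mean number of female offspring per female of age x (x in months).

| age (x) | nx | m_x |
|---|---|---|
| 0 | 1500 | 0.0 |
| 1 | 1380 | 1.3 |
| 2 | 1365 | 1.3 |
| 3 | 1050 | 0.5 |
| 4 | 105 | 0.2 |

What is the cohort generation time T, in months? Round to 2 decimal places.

lx = nx/n0 = nx/1500: 1, 0.92, 0.91, 0.7, 0.07
lx·mx: 0, 1.196, 1.183, 0.35, 0.014 → R0 = 2.743
x·lx·mx: 0, 1.196, 2.366, 1.05, 0.056 → Σ = 4.668
T = 4.668 / 2.743 = 1.701786… → 1.70

1.70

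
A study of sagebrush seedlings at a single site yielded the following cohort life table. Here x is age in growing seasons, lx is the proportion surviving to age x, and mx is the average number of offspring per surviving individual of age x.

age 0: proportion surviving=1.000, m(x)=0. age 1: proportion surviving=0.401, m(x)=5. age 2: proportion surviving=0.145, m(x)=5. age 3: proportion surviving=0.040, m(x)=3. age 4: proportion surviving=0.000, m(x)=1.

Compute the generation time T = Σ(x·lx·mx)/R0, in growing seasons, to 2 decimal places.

lx·mx: 0, 2.005, 0.725, 0.12, 0 → R0 = 2.85
x·lx·mx: 0, 2.005, 1.45, 0.36, 0 → Σ = 3.815
T = 3.815 / 2.85 = 1.338596… → 1.34

1.34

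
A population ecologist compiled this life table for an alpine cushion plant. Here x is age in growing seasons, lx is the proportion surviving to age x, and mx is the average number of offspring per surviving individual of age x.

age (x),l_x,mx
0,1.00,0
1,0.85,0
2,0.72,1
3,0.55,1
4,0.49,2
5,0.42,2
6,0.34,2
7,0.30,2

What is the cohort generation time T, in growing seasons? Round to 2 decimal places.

lx·mx: 0, 0, 0.72, 0.55, 0.98, 0.84, 0.68, 0.6 → R0 = 4.37
x·lx·mx: 0, 0, 1.44, 1.65, 3.92, 4.2, 4.08, 4.2 → Σ = 19.49
T = 19.49 / 4.37 = 4.459954… → 4.46

4.46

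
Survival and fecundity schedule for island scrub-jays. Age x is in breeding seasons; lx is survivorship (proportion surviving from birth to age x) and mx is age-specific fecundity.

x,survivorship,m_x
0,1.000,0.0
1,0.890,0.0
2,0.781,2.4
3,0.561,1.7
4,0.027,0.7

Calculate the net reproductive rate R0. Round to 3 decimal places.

2.847

lx·mx by age: 0, 0, 1.8744, 0.9537, 0.0189
R0 = Σ lx·mx = 2.847 → 2.847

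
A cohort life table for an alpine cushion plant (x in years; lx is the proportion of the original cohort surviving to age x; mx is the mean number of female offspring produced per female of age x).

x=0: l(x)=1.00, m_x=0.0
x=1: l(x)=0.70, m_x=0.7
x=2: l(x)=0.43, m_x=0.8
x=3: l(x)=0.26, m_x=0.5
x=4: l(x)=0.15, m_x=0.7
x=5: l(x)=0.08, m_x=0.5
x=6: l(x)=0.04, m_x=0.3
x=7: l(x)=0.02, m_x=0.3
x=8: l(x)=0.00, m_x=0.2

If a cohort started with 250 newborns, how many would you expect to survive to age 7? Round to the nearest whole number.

5

Expected survivors = N0 · l_7 = 250 × 0.02 = 5 → 5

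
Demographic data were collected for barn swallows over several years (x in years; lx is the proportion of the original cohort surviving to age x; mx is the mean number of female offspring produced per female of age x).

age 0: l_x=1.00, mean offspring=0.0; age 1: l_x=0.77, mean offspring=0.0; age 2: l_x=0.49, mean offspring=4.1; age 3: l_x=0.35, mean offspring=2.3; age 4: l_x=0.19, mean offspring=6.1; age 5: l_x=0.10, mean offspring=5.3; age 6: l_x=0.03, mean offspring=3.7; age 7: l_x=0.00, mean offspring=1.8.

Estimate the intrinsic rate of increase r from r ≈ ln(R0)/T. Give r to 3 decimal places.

R0 = Σ lx·mx = 0 + 0 + 2.009 + 0.805 + 1.159 + 0.53 + 0.111 + 0 = 4.614
Σ x·lx·mx = 14.385; T = 14.385/4.614 = 3.11769…
r ≈ ln(R0)/T = ln(4.614)/3.11769… = 0.49046… → 0.490

0.490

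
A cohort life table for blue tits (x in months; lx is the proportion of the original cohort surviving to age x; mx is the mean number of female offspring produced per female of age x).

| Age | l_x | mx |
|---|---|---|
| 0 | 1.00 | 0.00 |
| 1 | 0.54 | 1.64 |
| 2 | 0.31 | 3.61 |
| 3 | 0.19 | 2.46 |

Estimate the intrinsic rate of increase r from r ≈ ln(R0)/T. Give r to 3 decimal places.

0.494

R0 = Σ lx·mx = 0 + 0.8856 + 1.1191 + 0.4674 = 2.4721
Σ x·lx·mx = 4.526; T = 4.526/2.4721 = 1.83083…
r ≈ ln(R0)/T = ln(2.4721)/1.83083… = 0.49435… → 0.494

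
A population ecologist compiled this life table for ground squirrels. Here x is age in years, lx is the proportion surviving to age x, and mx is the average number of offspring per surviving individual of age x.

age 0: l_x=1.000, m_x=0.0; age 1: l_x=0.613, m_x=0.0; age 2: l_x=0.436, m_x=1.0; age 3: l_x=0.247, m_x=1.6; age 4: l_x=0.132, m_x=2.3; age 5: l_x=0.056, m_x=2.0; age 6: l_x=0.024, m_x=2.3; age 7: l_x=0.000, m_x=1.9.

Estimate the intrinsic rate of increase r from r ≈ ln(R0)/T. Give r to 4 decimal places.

R0 = Σ lx·mx = 0 + 0 + 0.436 + 0.3952 + 0.3036 + 0.112 + 0.0552 + 0 = 1.302
Σ x·lx·mx = 4.1632; T = 4.1632/1.302 = 3.19754…
r ≈ ln(R0)/T = ln(1.302)/3.19754… = 0.082533… → 0.0825

0.0825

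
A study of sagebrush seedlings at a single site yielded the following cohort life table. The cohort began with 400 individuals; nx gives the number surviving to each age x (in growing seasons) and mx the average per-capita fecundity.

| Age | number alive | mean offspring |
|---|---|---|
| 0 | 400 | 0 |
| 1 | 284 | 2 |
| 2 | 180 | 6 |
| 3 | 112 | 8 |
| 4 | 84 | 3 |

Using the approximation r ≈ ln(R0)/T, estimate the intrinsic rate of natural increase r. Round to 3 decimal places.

lx = nx/n0 = nx/400: 1, 0.71, 0.45, 0.28, 0.21
R0 = Σ lx·mx = 0 + 1.42 + 2.7 + 2.24 + 0.63 = 6.99
Σ x·lx·mx = 16.06; T = 16.06/6.99 = 2.29757…
r ≈ ln(R0)/T = ln(6.99)/2.29757… = 0.84632… → 0.846

0.846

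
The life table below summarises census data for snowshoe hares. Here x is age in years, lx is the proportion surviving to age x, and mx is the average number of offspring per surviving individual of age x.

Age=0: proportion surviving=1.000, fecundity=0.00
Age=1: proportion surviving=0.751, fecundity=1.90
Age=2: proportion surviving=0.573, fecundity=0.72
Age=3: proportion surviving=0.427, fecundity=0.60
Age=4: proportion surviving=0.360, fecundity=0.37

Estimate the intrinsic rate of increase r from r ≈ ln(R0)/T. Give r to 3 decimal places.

0.503

R0 = Σ lx·mx = 0 + 1.4269 + 0.41256 + 0.2562 + 0.1332 = 2.22886
Σ x·lx·mx = 3.55342; T = 3.55342/2.22886 = 1.59428…
r ≈ ln(R0)/T = ln(2.22886)/1.59428… = 0.50273… → 0.503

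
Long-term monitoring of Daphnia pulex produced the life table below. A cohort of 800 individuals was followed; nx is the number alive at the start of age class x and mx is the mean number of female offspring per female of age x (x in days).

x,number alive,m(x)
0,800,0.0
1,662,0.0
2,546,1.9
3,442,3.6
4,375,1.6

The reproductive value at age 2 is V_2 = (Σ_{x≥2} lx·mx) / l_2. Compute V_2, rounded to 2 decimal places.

lx = nx/n0 = nx/800: 1, 0.8275, 0.6825, 0.5525, 0.46875
lx·mx for x ≥ 2: 1.29675, 1.989, 0.75 → sum = 4.03575
V_2 = 4.03575 / l_2 = 4.03575 / 0.6825 = 5.913187… → 5.91

5.91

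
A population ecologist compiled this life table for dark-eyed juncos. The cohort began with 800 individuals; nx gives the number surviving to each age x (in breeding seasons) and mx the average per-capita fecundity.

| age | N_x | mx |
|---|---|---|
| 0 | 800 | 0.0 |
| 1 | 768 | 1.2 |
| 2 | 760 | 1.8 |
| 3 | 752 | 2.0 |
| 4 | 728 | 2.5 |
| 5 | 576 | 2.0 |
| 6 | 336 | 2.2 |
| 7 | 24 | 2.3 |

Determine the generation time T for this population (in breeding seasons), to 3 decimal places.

3.443

lx = nx/n0 = nx/800: 1, 0.96, 0.95, 0.94, 0.91, 0.72, 0.42, 0.03
lx·mx: 0, 1.152, 1.71, 1.88, 2.275, 1.44, 0.924, 0.069 → R0 = 9.45
x·lx·mx: 0, 1.152, 3.42, 5.64, 9.1, 7.2, 5.544, 0.483 → Σ = 32.539
T = 32.539 / 9.45 = 3.44328… → 3.443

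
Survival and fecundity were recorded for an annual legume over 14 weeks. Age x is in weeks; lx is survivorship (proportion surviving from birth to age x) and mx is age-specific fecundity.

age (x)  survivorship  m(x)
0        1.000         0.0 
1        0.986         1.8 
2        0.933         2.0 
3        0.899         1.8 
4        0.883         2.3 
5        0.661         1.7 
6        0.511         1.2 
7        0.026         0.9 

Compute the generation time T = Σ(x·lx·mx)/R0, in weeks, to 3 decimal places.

3.088

lx·mx: 0, 1.7748, 1.866, 1.6182, 2.0309, 1.1237, 0.6132, 0.0234 → R0 = 9.0502
x·lx·mx: 0, 1.7748, 3.732, 4.8546, 8.1236, 5.6185, 3.6792, 0.1638 → Σ = 27.9465
T = 27.9465 / 9.0502 = 3.087943… → 3.088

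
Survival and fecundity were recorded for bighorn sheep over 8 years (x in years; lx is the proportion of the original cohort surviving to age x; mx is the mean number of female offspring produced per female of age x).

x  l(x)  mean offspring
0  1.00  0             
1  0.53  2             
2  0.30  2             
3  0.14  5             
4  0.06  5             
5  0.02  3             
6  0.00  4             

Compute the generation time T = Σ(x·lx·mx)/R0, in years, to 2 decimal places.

lx·mx: 0, 1.06, 0.6, 0.7, 0.3, 0.06, 0 → R0 = 2.72
x·lx·mx: 0, 1.06, 1.2, 2.1, 1.2, 0.3, 0 → Σ = 5.86
T = 5.86 / 2.72 = 2.154412… → 2.15

2.15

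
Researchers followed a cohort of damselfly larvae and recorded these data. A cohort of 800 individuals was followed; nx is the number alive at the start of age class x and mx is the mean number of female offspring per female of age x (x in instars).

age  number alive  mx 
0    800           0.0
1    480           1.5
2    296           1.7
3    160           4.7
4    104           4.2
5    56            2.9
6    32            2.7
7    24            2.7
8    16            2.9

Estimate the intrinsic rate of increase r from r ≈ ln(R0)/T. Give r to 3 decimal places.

0.437

lx = nx/n0 = nx/800: 1, 0.6, 0.37, 0.2, 0.13, 0.07, 0.04, 0.03, 0.02
R0 = Σ lx·mx = 0 + 0.9 + 0.629 + 0.94 + 0.546 + 0.203 + 0.108 + 0.081 + 0.058 = 3.465
Σ x·lx·mx = 9.856; T = 9.856/3.465 = 2.84444…
r ≈ ln(R0)/T = ln(3.465)/2.84444… = 0.43689… → 0.437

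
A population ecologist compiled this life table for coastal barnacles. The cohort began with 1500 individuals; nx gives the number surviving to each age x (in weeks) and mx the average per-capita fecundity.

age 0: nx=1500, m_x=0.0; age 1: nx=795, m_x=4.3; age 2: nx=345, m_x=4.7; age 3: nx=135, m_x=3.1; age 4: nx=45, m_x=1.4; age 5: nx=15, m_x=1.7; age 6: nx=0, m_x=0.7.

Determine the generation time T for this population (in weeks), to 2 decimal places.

1.50

lx = nx/n0 = nx/1500: 1, 0.53, 0.23, 0.09, 0.03, 0.01, 0
lx·mx: 0, 2.279, 1.081, 0.279, 0.042, 0.017, 0 → R0 = 3.698
x·lx·mx: 0, 2.279, 2.162, 0.837, 0.168, 0.085, 0 → Σ = 5.531
T = 5.531 / 3.698 = 1.495673… → 1.50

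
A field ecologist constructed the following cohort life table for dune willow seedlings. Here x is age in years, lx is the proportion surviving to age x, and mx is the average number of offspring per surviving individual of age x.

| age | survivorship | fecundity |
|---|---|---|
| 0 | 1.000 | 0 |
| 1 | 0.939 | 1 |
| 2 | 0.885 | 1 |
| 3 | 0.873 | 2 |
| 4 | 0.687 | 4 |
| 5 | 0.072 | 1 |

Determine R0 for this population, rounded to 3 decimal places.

6.390

lx·mx by age: 0, 0.939, 0.885, 1.746, 2.748, 0.072
R0 = Σ lx·mx = 6.39 → 6.390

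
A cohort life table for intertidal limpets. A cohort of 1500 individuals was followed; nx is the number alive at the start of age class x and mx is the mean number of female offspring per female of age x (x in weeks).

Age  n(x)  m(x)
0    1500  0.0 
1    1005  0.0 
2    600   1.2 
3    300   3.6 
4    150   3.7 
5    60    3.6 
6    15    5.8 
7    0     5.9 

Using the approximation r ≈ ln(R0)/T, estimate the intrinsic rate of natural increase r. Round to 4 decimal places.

0.1789

lx = nx/n0 = nx/1500: 1, 0.67, 0.4, 0.2, 0.1, 0.04, 0.01, 0
R0 = Σ lx·mx = 0 + 0 + 0.48 + 0.72 + 0.37 + 0.144 + 0.058 + 0 = 1.772
Σ x·lx·mx = 5.668; T = 5.668/1.772 = 3.19865…
r ≈ ln(R0)/T = ln(1.772)/3.19865… = 0.17886… → 0.1789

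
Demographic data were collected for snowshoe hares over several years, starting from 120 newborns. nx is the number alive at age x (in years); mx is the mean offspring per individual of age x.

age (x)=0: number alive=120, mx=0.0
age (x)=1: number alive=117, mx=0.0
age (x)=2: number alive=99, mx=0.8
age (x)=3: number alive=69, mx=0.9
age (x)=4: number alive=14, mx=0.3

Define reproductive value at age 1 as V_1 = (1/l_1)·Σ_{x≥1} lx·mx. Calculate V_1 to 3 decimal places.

1.244

lx = nx/n0 = nx/120: 1, 0.975, 0.825, 0.575, 0.11667…
lx·mx for x ≥ 1: 0, 0.66, 0.5175, 0.035… → sum = 1.2125…
V_1 = 1.2125… / l_1 = 1.2125… / 0.975 = 1.24359… → 1.244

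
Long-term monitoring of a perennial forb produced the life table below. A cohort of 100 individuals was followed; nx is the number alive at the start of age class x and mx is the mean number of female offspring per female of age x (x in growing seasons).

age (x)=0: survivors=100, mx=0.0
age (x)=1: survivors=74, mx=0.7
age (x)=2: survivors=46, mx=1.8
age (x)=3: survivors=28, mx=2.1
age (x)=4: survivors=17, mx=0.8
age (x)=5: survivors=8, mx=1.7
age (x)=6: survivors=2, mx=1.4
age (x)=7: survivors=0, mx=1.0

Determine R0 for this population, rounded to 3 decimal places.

2.234

lx = nx/n0 = nx/100: 1, 0.74, 0.46, 0.28, 0.17, 0.08, 0.02, 0
lx·mx by age: 0, 0.518, 0.828, 0.588, 0.136, 0.136, 0.028, 0
R0 = Σ lx·mx = 2.234 → 2.234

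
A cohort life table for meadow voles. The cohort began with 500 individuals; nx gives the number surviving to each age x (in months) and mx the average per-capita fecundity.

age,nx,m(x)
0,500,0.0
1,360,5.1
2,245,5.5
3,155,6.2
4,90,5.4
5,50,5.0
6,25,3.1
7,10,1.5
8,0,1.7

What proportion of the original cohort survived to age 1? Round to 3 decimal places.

l_1 = n_1/n_0 = 360/500 = 0.72 → 0.720

0.720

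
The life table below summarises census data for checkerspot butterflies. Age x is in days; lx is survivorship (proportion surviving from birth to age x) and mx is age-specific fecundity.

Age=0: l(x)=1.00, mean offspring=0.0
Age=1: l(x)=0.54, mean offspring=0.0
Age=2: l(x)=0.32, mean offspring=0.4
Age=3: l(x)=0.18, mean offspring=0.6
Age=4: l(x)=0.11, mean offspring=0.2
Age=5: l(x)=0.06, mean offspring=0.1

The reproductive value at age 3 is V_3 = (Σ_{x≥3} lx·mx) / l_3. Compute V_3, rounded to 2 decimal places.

lx·mx for x ≥ 3: 0.108, 0.022, 0.006 → sum = 0.136
V_3 = 0.136 / l_3 = 0.136 / 0.18 = 0.755556… → 0.76

0.76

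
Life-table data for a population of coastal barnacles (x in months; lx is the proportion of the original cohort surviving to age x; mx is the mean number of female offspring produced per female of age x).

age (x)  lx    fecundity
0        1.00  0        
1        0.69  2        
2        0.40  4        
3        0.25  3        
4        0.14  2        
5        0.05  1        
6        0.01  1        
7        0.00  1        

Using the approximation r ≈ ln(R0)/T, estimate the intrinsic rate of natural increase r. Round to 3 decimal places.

R0 = Σ lx·mx = 0 + 1.38 + 1.6 + 0.75 + 0.28 + 0.05 + 0.01 + 0 = 4.07
Σ x·lx·mx = 8.26; T = 8.26/4.07 = 2.02948…
r ≈ ln(R0)/T = ln(4.07)/2.02948… = 0.69163… → 0.692

0.692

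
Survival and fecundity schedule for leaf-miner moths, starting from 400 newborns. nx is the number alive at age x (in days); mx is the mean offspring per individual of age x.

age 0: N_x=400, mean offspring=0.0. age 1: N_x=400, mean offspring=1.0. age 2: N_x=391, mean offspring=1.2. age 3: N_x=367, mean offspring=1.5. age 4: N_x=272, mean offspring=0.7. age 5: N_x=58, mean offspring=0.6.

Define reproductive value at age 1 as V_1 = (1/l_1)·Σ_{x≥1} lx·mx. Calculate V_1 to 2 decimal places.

lx = nx/n0 = nx/400: 1, 1, 0.9775, 0.9175, 0.68, 0.145
lx·mx for x ≥ 1: 1, 1.173, 1.37625, 0.476, 0.087 → sum = 4.11225
V_1 = 4.11225 / l_1 = 4.11225 / 1 = 4.11225 → 4.11

4.11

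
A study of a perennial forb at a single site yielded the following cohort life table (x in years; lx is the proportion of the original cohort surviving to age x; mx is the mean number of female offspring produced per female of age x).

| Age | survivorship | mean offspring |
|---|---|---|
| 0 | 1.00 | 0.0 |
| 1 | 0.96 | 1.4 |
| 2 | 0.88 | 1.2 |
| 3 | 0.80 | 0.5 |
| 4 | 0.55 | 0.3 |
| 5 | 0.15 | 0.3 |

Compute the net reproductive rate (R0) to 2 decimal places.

lx·mx by age: 0, 1.344, 1.056, 0.4, 0.165, 0.045
R0 = Σ lx·mx = 3.01 → 3.01

3.01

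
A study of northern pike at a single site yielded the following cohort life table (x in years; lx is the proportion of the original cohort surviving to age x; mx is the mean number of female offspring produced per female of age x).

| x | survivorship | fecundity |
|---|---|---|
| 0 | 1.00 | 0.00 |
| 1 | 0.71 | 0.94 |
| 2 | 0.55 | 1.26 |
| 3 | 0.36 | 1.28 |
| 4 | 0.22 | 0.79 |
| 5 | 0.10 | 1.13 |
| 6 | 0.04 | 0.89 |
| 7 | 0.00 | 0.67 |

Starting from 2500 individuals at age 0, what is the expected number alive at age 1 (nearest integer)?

1775

Expected survivors = N0 · l_1 = 2500 × 0.71 = 1775 → 1775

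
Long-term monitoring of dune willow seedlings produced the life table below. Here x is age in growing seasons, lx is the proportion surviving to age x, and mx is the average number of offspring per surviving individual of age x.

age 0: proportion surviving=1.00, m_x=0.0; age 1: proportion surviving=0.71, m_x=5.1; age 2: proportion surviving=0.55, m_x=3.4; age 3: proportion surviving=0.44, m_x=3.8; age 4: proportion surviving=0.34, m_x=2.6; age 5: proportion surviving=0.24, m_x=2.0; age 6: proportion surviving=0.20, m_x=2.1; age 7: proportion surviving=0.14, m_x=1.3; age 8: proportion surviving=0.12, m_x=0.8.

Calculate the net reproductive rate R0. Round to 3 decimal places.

lx·mx by age: 0, 3.621, 1.87, 1.672, 0.884, 0.48, 0.42, 0.182, 0.096
R0 = Σ lx·mx = 9.225 → 9.225

9.225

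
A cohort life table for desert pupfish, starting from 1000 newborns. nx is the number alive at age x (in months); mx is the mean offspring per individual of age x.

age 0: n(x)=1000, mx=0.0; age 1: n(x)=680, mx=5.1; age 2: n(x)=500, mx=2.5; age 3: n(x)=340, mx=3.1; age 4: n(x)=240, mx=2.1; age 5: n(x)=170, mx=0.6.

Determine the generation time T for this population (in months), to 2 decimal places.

1.83

lx = nx/n0 = nx/1000: 1, 0.68, 0.5, 0.34, 0.24, 0.17
lx·mx: 0, 3.468, 1.25, 1.054, 0.504, 0.102 → R0 = 6.378
x·lx·mx: 0, 3.468, 2.5, 3.162, 2.016, 0.51 → Σ = 11.656
T = 11.656 / 6.378 = 1.827532… → 1.83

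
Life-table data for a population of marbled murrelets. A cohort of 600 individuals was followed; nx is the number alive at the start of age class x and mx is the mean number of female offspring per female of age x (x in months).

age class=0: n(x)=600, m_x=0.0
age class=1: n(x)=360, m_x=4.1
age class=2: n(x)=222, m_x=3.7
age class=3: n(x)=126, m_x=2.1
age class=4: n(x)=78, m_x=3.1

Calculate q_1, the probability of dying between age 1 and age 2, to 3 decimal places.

0.383

lx = nx/n0 = nx/600: 1, 0.6, 0.37, 0.21, 0.13
q_1 = (l_1 − l_2) / l_1 = (0.6 − 0.37) / 0.6
     = 0.23 / 0.6 = 0.383333… → 0.383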